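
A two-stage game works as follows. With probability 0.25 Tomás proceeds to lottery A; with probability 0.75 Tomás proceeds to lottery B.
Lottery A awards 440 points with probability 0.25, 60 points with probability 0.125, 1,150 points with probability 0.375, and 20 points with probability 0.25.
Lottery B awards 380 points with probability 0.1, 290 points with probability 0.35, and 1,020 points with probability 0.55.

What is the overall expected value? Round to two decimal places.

EV(A) = 0.25 × 440 + 0.125 × 60 + 0.375 × 1150 + 0.25 × 20 = 110 + 7.5 + 431.25 + 5 = 553.75
EV(B) = 0.1 × 380 + 0.35 × 290 + 0.55 × 1020 = 38 + 101.5 + 561 = 700.5
Overall = 0.25 × 553.75 + 0.75 × 700.5 = 138.4375 + 525.375 = 663.8125

663.81 points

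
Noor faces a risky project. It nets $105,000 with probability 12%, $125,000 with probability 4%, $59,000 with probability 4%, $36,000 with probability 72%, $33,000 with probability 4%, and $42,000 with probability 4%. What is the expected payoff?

$48,880

EV = 0.12 × 105000 + 0.04 × 125000 + 0.04 × 59000 + 0.72 × 36000 + 0.04 × 33000 + 0.04 × 42000 = 12600 + 5000 + 2360 + 25920 + 1320 + 1680 = 48880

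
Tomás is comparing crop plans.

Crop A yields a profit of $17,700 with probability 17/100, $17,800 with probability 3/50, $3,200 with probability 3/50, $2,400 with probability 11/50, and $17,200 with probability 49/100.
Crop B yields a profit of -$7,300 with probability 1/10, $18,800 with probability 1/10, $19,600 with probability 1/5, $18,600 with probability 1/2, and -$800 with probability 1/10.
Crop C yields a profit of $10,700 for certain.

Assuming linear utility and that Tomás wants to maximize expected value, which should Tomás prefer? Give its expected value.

Crop A = 17/100 × 17700 + 3/50 × 17800 + 3/50 × 3200 + 11/50 × 2400 + 49/100 × 17200 = 3009 + 1068 + 192 + 528 + 8428 = 13225
Crop B = 1/10 × (-7300) + 1/10 × 18800 + 1/5 × 19600 + 1/2 × 18600 + 1/10 × (-800) = -730 + 1880 + 3920 + 9300 − 80 = 14290
Crop C: 10700 (certain)

Crop B ($14,290)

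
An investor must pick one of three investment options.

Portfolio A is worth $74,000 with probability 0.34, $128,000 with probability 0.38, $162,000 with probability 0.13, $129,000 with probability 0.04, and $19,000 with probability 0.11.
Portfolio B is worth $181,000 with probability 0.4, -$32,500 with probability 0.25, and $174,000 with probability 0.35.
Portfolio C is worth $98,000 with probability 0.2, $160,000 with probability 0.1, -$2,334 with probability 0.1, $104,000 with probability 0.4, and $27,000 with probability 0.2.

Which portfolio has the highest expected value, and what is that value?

Portfolio A = 0.34 × 74000 + 0.38 × 128000 + 0.13 × 162000 + 0.04 × 129000 + 0.11 × 19000 = 25160 + 48640 + 21060 + 5160 + 2090 = 102110
Portfolio B = 0.4 × 181000 + 0.25 × (-32500) + 0.35 × 174000 = 72400 − 8125 + 60900 = 125175
Portfolio C = 0.2 × 98000 + 0.1 × 160000 + 0.1 × (-2334) + 0.4 × 104000 + 0.2 × 27000 = 19600 + 16000 − 233.4 + 41600 + 5400 = 82366.6

Portfolio B ($125,175)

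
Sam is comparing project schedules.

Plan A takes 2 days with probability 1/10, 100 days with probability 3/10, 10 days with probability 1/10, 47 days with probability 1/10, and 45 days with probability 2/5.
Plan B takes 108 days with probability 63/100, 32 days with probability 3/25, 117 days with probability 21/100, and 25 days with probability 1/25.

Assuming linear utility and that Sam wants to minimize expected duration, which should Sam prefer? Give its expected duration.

Plan A = 1/10 × 2 + 3/10 × 100 + 1/10 × 10 + 1/10 × 47 + 2/5 × 45 = 0.2 + 30 + 1 + 4.7 + 18 = 53.9
Plan B = 63/100 × 108 + 3/25 × 32 + 21/100 × 117 + 1/25 × 25 = 68.04 + 3.84 + 24.57 + 1 = 97.45

Plan A (53.9 days)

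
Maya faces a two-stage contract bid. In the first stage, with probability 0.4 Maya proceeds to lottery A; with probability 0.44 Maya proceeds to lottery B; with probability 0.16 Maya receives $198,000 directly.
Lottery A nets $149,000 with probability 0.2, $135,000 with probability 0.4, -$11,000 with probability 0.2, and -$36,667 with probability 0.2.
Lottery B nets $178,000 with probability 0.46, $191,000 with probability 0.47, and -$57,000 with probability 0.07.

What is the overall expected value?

$135,157.04

EV(A) = 0.2 × 149000 + 0.4 × 135000 + 0.2 × (-11000) + 0.2 × (-36667) = 29800 + 54000 − 2200 − 7333.4 = 74266.6
EV(B) = 0.46 × 178000 + 0.47 × 191000 + 0.07 × (-57000) = 81880 + 89770 − 3990 = 167660
Branch C: 198000 (certain)
Overall = 0.4 × 74266.6 + 0.44 × 167660 + 0.16 × 198000 = 29706.64 + 73770.4 + 31680 = 135157.04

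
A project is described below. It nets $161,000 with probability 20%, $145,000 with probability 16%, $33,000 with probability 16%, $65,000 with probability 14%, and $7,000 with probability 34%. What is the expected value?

$72,160

EV = 0.2 × 161000 + 0.16 × 145000 + 0.16 × 33000 + 0.14 × 65000 + 0.34 × 7000 = 32200 + 23200 + 5280 + 9100 + 2380 = 72160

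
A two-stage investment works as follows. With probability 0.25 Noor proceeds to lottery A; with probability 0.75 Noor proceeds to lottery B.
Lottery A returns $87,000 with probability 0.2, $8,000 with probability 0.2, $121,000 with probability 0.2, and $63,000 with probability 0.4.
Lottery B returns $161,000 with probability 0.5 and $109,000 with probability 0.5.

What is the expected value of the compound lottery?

$118,350

EV(A) = 0.2 × 87000 + 0.2 × 8000 + 0.2 × 121000 + 0.4 × 63000 = 17400 + 1600 + 24200 + 25200 = 68400
EV(B) = 0.5 × 161000 + 0.5 × 109000 = 80500 + 54500 = 135000
Overall = 0.25 × 68400 + 0.75 × 135000 = 17100 + 101250 = 118350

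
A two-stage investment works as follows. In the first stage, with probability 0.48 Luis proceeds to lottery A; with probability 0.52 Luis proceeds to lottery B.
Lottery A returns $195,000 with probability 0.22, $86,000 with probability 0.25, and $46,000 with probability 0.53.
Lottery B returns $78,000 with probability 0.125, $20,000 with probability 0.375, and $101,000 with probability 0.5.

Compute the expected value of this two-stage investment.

EV(A) = 0.22 × 195000 + 0.25 × 86000 + 0.53 × 46000 = 42900 + 21500 + 24380 = 88780
EV(B) = 0.125 × 78000 + 0.375 × 20000 + 0.5 × 101000 = 9750 + 7500 + 50500 = 67750
Overall = 0.48 × 88780 + 0.52 × 67750 = 42614.4 + 35230 = 77844.4

$77,844.40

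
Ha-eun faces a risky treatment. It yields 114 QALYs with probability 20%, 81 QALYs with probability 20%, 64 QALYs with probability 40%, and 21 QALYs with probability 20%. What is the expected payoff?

68.8 QALYs

EV = 0.2 × 114 + 0.2 × 81 + 0.4 × 64 + 0.2 × 21 = 22.8 + 16.2 + 25.6 + 4.2 = 68.8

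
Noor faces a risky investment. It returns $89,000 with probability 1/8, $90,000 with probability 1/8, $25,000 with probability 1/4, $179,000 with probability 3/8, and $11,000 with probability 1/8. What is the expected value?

$97,125

EV = 1/8 × 89000 + 1/8 × 90000 + 1/4 × 25000 + 3/8 × 179000 + 1/8 × 11000 = 11125 + 11250 + 6250 + 67125 + 1375 = 97125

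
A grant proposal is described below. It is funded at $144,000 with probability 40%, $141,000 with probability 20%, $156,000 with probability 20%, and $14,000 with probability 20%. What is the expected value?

EV = 0.4 × 144000 + 0.2 × 141000 + 0.2 × 156000 + 0.2 × 14000 = 57600 + 28200 + 31200 + 2800 = 119800

$119,800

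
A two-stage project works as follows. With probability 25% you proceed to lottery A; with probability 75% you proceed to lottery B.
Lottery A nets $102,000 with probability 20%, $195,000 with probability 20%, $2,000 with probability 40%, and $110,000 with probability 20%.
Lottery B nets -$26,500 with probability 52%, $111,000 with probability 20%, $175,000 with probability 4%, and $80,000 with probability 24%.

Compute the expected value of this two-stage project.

EV(A) = 0.2 × 102000 + 0.2 × 195000 + 0.4 × 2000 + 0.2 × 110000 = 20400 + 39000 + 800 + 22000 = 82200
EV(B) = 0.52 × (-26500) + 0.2 × 111000 + 0.04 × 175000 + 0.24 × 80000 = -13780 + 22200 + 7000 + 19200 = 34620
Overall = 0.25 × 82200 + 0.75 × 34620 = 20550 + 25965 = 46515

$46,515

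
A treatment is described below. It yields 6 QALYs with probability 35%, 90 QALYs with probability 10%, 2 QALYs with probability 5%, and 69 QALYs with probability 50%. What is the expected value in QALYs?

45.7 QALYs

EV = 0.35 × 6 + 0.1 × 90 + 0.05 × 2 + 0.5 × 69 = 2.1 + 9 + 0.1 + 34.5 = 45.7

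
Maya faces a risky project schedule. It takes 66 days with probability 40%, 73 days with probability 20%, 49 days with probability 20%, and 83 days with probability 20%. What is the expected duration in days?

EV = 0.4 × 66 + 0.2 × 73 + 0.2 × 49 + 0.2 × 83 = 26.4 + 14.6 + 9.8 + 16.6 = 67.4

67.4 days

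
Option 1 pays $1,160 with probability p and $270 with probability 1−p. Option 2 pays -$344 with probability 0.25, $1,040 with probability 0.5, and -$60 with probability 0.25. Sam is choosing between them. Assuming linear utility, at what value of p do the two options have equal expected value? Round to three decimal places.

p = 0.167

EV(Option 2) = 0.25 × (-344) + 0.5 × 1040 + 0.25 × (-60) = -86 + 520 − 15 = 419
p·1160 + (1−p)·270 = 419
890p + 270 = 419
p = (419 − 270) / 890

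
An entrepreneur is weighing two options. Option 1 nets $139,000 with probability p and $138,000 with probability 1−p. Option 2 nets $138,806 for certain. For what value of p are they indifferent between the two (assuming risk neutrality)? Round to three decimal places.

p = 0.806

p·139000 + (1−p)·138000 = 138806
1000p + 138000 = 138806
p = (138806 − 138000) / 1000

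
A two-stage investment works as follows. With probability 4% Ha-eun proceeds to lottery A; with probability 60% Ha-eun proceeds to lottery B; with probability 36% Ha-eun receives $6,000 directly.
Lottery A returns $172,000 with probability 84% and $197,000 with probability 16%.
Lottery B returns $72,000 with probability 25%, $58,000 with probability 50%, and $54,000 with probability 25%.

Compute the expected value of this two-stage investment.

EV(A) = 0.84 × 172000 + 0.16 × 197000 = 144480 + 31520 = 176000
EV(B) = 0.25 × 72000 + 0.5 × 58000 + 0.25 × 54000 = 18000 + 29000 + 13500 = 60500
Branch C: 6000 (certain)
Overall = 0.04 × 176000 + 0.6 × 60500 + 0.36 × 6000 = 7040 + 36300 + 2160 = 45500

$45,500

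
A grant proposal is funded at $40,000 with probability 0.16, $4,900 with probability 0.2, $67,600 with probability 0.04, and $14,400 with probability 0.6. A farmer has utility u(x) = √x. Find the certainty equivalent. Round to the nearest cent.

$16,486.56

E[u] = 0.16·√40000 + 0.2·√4900 + 0.04·√67600 + 0.6·√14400 = 0.16·200 + 0.2·70 + 0.04·260 + 0.6·120 = 128.4
CE = (128.4)² = 16486.56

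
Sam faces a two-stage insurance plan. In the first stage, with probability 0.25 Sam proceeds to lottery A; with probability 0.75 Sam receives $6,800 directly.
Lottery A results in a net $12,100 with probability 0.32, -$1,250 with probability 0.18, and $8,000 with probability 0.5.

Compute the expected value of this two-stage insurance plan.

$7,011.75

EV(A) = 0.32 × 12100 + 0.18 × (-1250) + 0.5 × 8000 = 3872 − 225 + 4000 = 7647
Branch B: 6800 (certain)
Overall = 0.25 × 7647 + 0.75 × 6800 = 1911.75 + 5100 = 7011.75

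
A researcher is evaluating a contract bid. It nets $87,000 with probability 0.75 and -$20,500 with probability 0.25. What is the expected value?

$60,125

EV = 0.75 × 87000 + 0.25 × (-20500) = 65250 − 5125 = 60125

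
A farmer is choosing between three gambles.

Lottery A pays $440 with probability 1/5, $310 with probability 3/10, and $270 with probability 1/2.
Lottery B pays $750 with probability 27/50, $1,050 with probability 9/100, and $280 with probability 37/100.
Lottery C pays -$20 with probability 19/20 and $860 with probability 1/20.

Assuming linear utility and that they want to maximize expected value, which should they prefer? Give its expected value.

Lottery A = 1/5 × 440 + 3/10 × 310 + 1/2 × 270 = 88 + 93 + 135 = 316
Lottery B = 27/50 × 750 + 9/100 × 1050 + 37/100 × 280 = 405 + 94.5 + 103.6 = 603.1
Lottery C = 19/20 × (-20) + 1/20 × 860 = -19 + 43 = 24

Lottery B ($603.10)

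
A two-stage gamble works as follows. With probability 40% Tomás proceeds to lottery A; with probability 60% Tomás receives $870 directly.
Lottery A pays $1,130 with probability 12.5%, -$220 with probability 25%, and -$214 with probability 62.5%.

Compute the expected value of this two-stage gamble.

$503

EV(A) = 0.125 × 1130 + 0.25 × (-220) + 0.625 × (-214) = 141.25 − 55 − 133.75 = -47.5
Branch B: 870 (certain)
Overall = 0.4 × (-47.5) + 0.6 × 870 = -19 + 522 = 503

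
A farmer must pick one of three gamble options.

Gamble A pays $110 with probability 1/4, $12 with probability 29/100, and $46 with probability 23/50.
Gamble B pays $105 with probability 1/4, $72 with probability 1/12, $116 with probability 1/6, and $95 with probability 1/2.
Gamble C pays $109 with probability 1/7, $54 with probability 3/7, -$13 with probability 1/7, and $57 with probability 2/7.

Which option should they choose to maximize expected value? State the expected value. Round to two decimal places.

Gamble A = 1/4 × 110 + 29/100 × 12 + 23/50 × 46 = 27.5 + 3.48 + 21.16 = 52.14
Gamble B = 1/4 × 105 + 1/12 × 72 + 1/6 × 116 + 1/2 × 95 = 26.25 + 6 + 19.3333 + 47.5 = 99.0833
Gamble C = 1/7 × 109 + 3/7 × 54 + 1/7 × (-13) + 2/7 × 57 = 15.5714 + 23.1429 − 1.8571 + 16.2857 = 53.1429

Gamble B ($99.08)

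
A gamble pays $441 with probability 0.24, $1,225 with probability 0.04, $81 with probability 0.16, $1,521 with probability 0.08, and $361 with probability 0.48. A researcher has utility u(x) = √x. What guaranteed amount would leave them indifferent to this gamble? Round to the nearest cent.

$404.81

E[u] = 0.24·√441 + 0.04·√1225 + 0.16·√81 + 0.08·√1521 + 0.48·√361 = 0.24·21 + 0.04·35 + 0.16·9 + 0.08·39 + 0.48·19 = 20.12
CE = (20.12)² = 404.8144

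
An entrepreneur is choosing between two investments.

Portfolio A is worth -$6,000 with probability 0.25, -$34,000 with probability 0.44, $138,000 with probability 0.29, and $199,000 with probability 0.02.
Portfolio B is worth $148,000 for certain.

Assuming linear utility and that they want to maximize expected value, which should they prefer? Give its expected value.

Portfolio B ($148,000)

Portfolio A = 0.25 × (-6000) + 0.44 × (-34000) + 0.29 × 138000 + 0.02 × 199000 = -1500 − 14960 + 40020 + 3980 = 27540
Portfolio B: 148000 (certain)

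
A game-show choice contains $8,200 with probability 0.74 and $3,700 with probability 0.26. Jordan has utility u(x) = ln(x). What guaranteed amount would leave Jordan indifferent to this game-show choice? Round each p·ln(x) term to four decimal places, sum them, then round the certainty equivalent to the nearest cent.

$6,667.50

E[u] = 0.74·ln(8200) + 0.26·ln(3700) = 6.6688 + 2.1362 = 8.8050
CE = e^8.8050 ≈ 6667.50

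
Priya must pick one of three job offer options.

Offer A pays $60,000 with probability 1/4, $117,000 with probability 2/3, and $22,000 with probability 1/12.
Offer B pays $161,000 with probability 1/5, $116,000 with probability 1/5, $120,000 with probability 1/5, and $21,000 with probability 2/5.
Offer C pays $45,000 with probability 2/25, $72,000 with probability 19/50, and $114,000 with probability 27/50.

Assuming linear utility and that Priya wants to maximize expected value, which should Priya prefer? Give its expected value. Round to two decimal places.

Offer A ($94,833.33)

Offer A = 1/4 × 60000 + 2/3 × 117000 + 1/12 × 22000 = 15000 + 78000 + 1833.3333 = 94833.3333
Offer B = 1/5 × 161000 + 1/5 × 116000 + 1/5 × 120000 + 2/5 × 21000 = 32200 + 23200 + 24000 + 8400 = 87800
Offer C = 2/25 × 45000 + 19/50 × 72000 + 27/50 × 114000 = 3600 + 27360 + 61560 = 92520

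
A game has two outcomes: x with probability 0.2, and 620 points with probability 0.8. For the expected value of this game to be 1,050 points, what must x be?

0.2·x + 0.8·620 = 1050
0.2·x = 1050 − 496 = 554
x = 554 / 0.2 = 2770

x = 2,770 points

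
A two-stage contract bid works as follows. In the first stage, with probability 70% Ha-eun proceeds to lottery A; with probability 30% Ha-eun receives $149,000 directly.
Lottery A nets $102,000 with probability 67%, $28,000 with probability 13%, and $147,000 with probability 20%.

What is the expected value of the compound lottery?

$115,666

EV(A) = 0.67 × 102000 + 0.13 × 28000 + 0.2 × 147000 = 68340 + 3640 + 29400 = 101380
Branch B: 149000 (certain)
Overall = 0.7 × 101380 + 0.3 × 149000 = 70966 + 44700 = 115666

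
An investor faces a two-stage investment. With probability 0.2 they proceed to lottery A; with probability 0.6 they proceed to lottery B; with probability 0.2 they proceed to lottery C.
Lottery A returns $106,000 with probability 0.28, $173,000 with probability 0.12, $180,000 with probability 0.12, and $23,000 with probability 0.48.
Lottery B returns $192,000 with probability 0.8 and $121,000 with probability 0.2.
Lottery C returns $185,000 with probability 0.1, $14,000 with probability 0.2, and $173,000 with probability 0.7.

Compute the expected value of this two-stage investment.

EV(A) = 0.28 × 106000 + 0.12 × 173000 + 0.12 × 180000 + 0.48 × 23000 = 29680 + 20760 + 21600 + 11040 = 83080
EV(B) = 0.8 × 192000 + 0.2 × 121000 = 153600 + 24200 = 177800
EV(C) = 0.1 × 185000 + 0.2 × 14000 + 0.7 × 173000 = 18500 + 2800 + 121100 = 142400
Overall = 0.2 × 83080 + 0.6 × 177800 + 0.2 × 142400 = 16616 + 106680 + 28480 = 151776

$151,776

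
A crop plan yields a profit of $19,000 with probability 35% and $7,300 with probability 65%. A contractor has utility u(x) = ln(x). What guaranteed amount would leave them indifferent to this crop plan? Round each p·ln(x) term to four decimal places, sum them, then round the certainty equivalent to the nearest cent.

E[u] = 0.35·ln(19000) + 0.65·ln(7300) = 3.4483 + 5.7822 = 9.2305
CE = e^9.2305 ≈ 10203.64

$10,203.64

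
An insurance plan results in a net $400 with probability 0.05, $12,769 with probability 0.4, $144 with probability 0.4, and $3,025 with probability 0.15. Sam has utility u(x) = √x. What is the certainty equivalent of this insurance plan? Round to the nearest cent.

E[u] = 0.05·√400 + 0.4·√12769 + 0.4·√144 + 0.15·√3025 = 0.05·20 + 0.4·113 + 0.4·12 + 0.15·55 = 59.25
CE = (59.25)² = 3510.5625

$3,510.56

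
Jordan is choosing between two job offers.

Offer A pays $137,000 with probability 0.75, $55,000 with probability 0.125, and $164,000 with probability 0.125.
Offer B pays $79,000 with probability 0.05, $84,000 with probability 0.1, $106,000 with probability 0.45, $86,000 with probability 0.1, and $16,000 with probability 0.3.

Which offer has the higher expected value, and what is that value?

Offer A ($130,125)

Offer A = 0.75 × 137000 + 0.125 × 55000 + 0.125 × 164000 = 102750 + 6875 + 20500 = 130125
Offer B = 0.05 × 79000 + 0.1 × 84000 + 0.45 × 106000 + 0.1 × 86000 + 0.3 × 16000 = 3950 + 8400 + 47700 + 8600 + 4800 = 73450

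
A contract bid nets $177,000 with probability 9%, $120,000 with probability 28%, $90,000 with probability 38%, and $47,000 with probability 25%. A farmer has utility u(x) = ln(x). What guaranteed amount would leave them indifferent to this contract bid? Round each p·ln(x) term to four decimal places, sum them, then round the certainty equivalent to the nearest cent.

E[u] = 0.09·ln(177000) + 0.28·ln(120000) + 0.38·ln(90000) + 0.25·ln(47000) = 1.0876 + 3.2747 + 4.3349 + 2.6895 = 11.3867
CE = e^11.3867 ≈ 88141.61

$88,141.61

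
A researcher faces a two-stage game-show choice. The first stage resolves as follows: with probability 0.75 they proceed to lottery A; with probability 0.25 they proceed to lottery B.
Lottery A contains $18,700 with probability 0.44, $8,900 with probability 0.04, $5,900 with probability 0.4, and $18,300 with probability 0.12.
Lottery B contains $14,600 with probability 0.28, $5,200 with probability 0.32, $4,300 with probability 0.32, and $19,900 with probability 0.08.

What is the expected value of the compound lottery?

$12,035

EV(A) = 0.44 × 18700 + 0.04 × 8900 + 0.4 × 5900 + 0.12 × 18300 = 8228 + 356 + 2360 + 2196 = 13140
EV(B) = 0.28 × 14600 + 0.32 × 5200 + 0.32 × 4300 + 0.08 × 19900 = 4088 + 1664 + 1376 + 1592 = 8720
Overall = 0.75 × 13140 + 0.25 × 8720 = 9855 + 2180 = 12035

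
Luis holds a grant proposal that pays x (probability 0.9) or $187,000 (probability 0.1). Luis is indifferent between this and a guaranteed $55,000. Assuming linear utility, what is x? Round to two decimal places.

0.9·x + 0.1·187000 = 55000
0.9·x = 55000 − 18700 = 36300
x = 36300 / 0.9 = 40333.3333

x = $40,333.33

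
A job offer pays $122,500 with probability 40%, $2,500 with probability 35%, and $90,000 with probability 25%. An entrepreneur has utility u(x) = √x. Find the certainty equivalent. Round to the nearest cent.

$54,056.25

E[u] = 0.4·√122500 + 0.35·√2500 + 0.25·√90000 = 0.4·350 + 0.35·50 + 0.25·300 = 232.5
CE = (232.5)² = 54056.25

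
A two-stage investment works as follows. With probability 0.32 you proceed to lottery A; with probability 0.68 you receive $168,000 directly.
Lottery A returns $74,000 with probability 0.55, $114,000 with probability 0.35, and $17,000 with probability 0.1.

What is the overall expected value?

$140,576

EV(A) = 0.55 × 74000 + 0.35 × 114000 + 0.1 × 17000 = 40700 + 39900 + 1700 = 82300
Branch B: 168000 (certain)
Overall = 0.32 × 82300 + 0.68 × 168000 = 26336 + 114240 = 140576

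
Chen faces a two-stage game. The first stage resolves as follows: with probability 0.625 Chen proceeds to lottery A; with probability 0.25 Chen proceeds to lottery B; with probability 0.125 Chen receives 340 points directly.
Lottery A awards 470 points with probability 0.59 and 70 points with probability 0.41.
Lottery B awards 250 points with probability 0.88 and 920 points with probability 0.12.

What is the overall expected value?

EV(A) = 0.59 × 470 + 0.41 × 70 = 277.3 + 28.7 = 306
EV(B) = 0.88 × 250 + 0.12 × 920 = 220 + 110.4 = 330.4
Branch C: 340 (certain)
Overall = 0.625 × 306 + 0.25 × 330.4 + 0.125 × 340 = 191.25 + 82.6 + 42.5 = 316.35

316.35 points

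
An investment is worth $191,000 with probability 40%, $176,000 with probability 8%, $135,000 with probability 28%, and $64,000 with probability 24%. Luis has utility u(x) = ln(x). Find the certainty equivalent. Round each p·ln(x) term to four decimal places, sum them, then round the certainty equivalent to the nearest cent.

E[u] = 0.4·ln(191000) + 0.08·ln(176000) + 0.28·ln(135000) + 0.24·ln(64000) = 4.8640 + 0.9663 + 3.3076 + 2.6560 = 11.7939
CE = e^11.7939 ≈ 132441.99

$132,441.99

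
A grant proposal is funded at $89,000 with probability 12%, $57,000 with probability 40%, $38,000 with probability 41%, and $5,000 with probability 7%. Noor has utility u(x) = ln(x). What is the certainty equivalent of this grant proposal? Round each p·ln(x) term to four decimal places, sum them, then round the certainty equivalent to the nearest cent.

E[u] = 0.12·ln(89000) + 0.4·ln(57000) + 0.41·ln(38000) + 0.07·ln(5000) = 1.3676 + 4.3803 + 4.3236 + 0.5962 = 10.6677
CE = e^10.6677 ≈ 42946.05

$42,946.05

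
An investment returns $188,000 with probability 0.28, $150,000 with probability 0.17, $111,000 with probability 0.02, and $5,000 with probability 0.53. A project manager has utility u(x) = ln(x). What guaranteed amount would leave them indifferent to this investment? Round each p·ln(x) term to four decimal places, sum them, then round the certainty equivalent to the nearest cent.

E[u] = 0.28·ln(188000) + 0.17·ln(150000) + 0.02·ln(111000) + 0.53·ln(5000) = 3.4004 + 2.0261 + 0.2323 + 4.5141 = 10.1729
CE = e^10.1729 ≈ 26183.90

$26,183.90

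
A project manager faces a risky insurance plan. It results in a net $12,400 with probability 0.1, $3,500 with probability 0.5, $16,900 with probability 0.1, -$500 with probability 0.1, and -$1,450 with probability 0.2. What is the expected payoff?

EV = 0.1 × 12400 + 0.5 × 3500 + 0.1 × 16900 + 0.1 × (-500) + 0.2 × (-1450) = 1240 + 1750 + 1690 − 50 − 290 = 4340

$4,340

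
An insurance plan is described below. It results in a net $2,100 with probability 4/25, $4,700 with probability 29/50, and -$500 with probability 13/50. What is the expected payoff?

$2,932

EV = 4/25 × 2100 + 29/50 × 4700 + 13/50 × (-500) = 336 + 2726 − 130 = 2932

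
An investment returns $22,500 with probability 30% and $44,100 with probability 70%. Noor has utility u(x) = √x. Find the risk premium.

E[u] = 0.3·√22500 + 0.7·√44100 = 0.3·150 + 0.7·210 = 192
CE = (192)² = 36864
Risk premium = EV − CE = 37620 − 36864 = 756

$756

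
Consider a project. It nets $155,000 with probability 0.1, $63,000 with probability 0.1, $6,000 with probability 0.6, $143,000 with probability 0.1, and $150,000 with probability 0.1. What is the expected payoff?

$54,700

EV = 0.1 × 155000 + 0.1 × 63000 + 0.6 × 6000 + 0.1 × 143000 + 0.1 × 150000 = 15500 + 6300 + 3600 + 14300 + 15000 = 54700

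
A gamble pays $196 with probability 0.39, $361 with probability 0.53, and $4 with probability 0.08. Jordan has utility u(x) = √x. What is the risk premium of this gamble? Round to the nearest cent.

E[u] = 0.39·√196 + 0.53·√361 + 0.08·√4 = 0.39·14 + 0.53·19 + 0.08·2 = 15.69
CE = (15.69)² = 246.1761
Risk premium = EV − CE = 268.09 − 246.1761 = 21.9139

$21.91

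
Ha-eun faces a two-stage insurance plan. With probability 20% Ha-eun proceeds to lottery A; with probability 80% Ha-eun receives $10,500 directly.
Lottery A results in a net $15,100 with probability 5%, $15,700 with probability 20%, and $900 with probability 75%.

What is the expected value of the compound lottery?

EV(A) = 0.05 × 15100 + 0.2 × 15700 + 0.75 × 900 = 755 + 3140 + 675 = 4570
Branch B: 10500 (certain)
Overall = 0.2 × 4570 + 0.8 × 10500 = 914 + 8400 = 9314

$9,314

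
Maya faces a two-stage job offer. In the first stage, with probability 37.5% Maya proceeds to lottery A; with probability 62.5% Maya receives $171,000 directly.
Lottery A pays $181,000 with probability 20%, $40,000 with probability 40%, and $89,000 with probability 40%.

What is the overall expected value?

EV(A) = 0.2 × 181000 + 0.4 × 40000 + 0.4 × 89000 = 36200 + 16000 + 35600 = 87800
Branch B: 171000 (certain)
Overall = 0.375 × 87800 + 0.625 × 171000 = 32925 + 106875 = 139800

$139,800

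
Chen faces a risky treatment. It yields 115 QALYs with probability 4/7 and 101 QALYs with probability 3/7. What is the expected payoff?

EV = 4/7 × 115 + 3/7 × 101 = 65.7143 + 43.2857 = 109

109 QALYs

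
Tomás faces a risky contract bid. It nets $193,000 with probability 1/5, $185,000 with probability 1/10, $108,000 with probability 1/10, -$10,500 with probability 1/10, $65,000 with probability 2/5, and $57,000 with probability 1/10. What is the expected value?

EV = 1/5 × 193000 + 1/10 × 185000 + 1/10 × 108000 + 1/10 × (-10500) + 2/5 × 65000 + 1/10 × 57000 = 38600 + 18500 + 10800 − 1050 + 26000 + 5700 = 98550

$98,550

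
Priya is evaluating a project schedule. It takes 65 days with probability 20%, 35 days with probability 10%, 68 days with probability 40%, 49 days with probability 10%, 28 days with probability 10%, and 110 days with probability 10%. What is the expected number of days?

62.4 days

EV = 0.2 × 65 + 0.1 × 35 + 0.4 × 68 + 0.1 × 49 + 0.1 × 28 + 0.1 × 110 = 13 + 3.5 + 27.2 + 4.9 + 2.8 + 11 = 62.4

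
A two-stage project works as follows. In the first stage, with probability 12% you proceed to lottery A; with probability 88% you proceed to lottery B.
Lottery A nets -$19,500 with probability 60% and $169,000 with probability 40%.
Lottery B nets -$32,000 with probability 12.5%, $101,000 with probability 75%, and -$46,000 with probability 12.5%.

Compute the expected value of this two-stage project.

$64,788

EV(A) = 0.6 × (-19500) + 0.4 × 169000 = -11700 + 67600 = 55900
EV(B) = 0.125 × (-32000) + 0.75 × 101000 + 0.125 × (-46000) = -4000 + 75750 − 5750 = 66000
Overall = 0.12 × 55900 + 0.88 × 66000 = 6708 + 58080 = 64788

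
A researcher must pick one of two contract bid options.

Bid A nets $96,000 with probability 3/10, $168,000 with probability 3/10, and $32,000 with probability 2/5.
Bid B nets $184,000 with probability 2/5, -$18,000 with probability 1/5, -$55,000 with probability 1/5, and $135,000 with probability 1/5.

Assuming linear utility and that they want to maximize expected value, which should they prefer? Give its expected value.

Bid A = 3/10 × 96000 + 3/10 × 168000 + 2/5 × 32000 = 28800 + 50400 + 12800 = 92000
Bid B = 2/5 × 184000 + 1/5 × (-18000) + 1/5 × (-55000) + 1/5 × 135000 = 73600 − 3600 − 11000 + 27000 = 86000

Bid A ($92,000)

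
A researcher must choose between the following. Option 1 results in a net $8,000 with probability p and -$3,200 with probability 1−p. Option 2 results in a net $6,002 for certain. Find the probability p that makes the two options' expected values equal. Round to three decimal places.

p = 0.822

p·8000 + (1−p)·(-3200) = 6002
11200p − 3200 = 6002
p = (6002 + 3200) / 11200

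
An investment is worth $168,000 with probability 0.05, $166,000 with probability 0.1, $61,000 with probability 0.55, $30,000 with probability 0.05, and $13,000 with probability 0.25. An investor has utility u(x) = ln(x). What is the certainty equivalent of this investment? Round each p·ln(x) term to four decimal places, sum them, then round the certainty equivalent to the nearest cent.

$46,508.95

E[u] = 0.05·ln(168000) + 0.1·ln(166000) + 0.55·ln(61000) + 0.05·ln(30000) + 0.25·ln(13000) = 0.6016 + 1.2020 + 6.0602 + 0.5154 + 2.3682 = 10.7474
CE = e^10.7474 ≈ 46508.95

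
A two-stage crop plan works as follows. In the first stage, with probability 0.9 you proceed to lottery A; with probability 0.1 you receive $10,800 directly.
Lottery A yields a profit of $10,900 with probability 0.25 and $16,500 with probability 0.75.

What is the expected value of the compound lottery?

$14,670

EV(A) = 0.25 × 10900 + 0.75 × 16500 = 2725 + 12375 = 15100
Branch B: 10800 (certain)
Overall = 0.9 × 15100 + 0.1 × 10800 = 13590 + 1080 = 14670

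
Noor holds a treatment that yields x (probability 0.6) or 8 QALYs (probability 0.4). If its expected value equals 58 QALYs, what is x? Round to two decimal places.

0.6·x + 0.4·8 = 58
0.6·x = 58 − 3.2 = 54.8
x = 54.8 / 0.6 = 91.3333

x = 91.33 QALYs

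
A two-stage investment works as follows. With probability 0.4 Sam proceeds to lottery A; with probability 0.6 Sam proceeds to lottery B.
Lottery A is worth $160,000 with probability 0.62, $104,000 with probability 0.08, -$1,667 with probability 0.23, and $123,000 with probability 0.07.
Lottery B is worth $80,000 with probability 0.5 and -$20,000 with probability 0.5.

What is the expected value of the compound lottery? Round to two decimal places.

EV(A) = 0.62 × 160000 + 0.08 × 104000 + 0.23 × (-1667) + 0.07 × 123000 = 99200 + 8320 − 383.41 + 8610 = 115746.59
EV(B) = 0.5 × 80000 + 0.5 × (-20000) = 40000 − 10000 = 30000
Overall = 0.4 × 115746.59 + 0.6 × 30000 = 46298.636 + 18000 = 64298.636

$64,298.64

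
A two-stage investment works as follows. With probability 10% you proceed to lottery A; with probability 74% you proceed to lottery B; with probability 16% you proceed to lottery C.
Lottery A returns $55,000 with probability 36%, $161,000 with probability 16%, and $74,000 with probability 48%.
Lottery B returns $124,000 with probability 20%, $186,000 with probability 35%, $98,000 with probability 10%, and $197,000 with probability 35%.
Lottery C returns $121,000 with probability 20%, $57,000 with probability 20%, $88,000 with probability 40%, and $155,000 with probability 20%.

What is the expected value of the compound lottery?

$149,197

EV(A) = 0.36 × 55000 + 0.16 × 161000 + 0.48 × 74000 = 19800 + 25760 + 35520 = 81080
EV(B) = 0.2 × 124000 + 0.35 × 186000 + 0.1 × 98000 + 0.35 × 197000 = 24800 + 65100 + 9800 + 68950 = 168650
EV(C) = 0.2 × 121000 + 0.2 × 57000 + 0.4 × 88000 + 0.2 × 155000 = 24200 + 11400 + 35200 + 31000 = 101800
Overall = 0.1 × 81080 + 0.74 × 168650 + 0.16 × 101800 = 8108 + 124801 + 16288 = 149197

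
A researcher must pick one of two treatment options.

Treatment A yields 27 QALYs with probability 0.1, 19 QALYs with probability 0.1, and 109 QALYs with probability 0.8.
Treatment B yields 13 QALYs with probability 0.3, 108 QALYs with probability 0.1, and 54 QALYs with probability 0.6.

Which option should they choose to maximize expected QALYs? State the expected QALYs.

Treatment A = 0.1 × 27 + 0.1 × 19 + 0.8 × 109 = 2.7 + 1.9 + 87.2 = 91.8
Treatment B = 0.3 × 13 + 0.1 × 108 + 0.6 × 54 = 3.9 + 10.8 + 32.4 = 47.1

Treatment A (91.8 QALYs)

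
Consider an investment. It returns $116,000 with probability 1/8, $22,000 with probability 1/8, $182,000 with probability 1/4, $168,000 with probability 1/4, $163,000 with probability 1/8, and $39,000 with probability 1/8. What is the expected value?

EV = 1/8 × 116000 + 1/8 × 22000 + 1/4 × 182000 + 1/4 × 168000 + 1/8 × 163000 + 1/8 × 39000 = 14500 + 2750 + 45500 + 42000 + 20375 + 4875 = 130000

$130,000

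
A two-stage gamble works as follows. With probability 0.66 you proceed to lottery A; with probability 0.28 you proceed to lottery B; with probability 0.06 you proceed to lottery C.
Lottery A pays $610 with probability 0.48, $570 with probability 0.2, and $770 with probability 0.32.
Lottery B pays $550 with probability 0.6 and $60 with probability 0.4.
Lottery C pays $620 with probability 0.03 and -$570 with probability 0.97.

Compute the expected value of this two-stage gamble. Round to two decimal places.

$498.17

EV(A) = 0.48 × 610 + 0.2 × 570 + 0.32 × 770 = 292.8 + 114 + 246.4 = 653.2
EV(B) = 0.6 × 550 + 0.4 × 60 = 330 + 24 = 354
EV(C) = 0.03 × 620 + 0.97 × (-570) = 18.6 − 552.9 = -534.3
Overall = 0.66 × 653.2 + 0.28 × 354 + 0.06 × (-534.3) = 431.112 + 99.12 − 32.058 = 498.174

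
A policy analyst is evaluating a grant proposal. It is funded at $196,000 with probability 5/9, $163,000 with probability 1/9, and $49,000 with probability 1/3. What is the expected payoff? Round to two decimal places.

$143,333.33

EV = 5/9 × 196000 + 1/9 × 163000 + 1/3 × 49000 = 108888.8889 + 18111.1111 + 16333.3333 = 143333.3333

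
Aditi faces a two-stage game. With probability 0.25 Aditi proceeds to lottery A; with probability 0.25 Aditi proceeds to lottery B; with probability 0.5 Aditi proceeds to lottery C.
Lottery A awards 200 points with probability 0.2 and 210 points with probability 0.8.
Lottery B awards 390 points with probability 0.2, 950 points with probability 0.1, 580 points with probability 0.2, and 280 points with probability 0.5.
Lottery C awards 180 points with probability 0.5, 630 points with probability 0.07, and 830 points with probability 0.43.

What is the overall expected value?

404.75 points

EV(A) = 0.2 × 200 + 0.8 × 210 = 40 + 168 = 208
EV(B) = 0.2 × 390 + 0.1 × 950 + 0.2 × 580 + 0.5 × 280 = 78 + 95 + 116 + 140 = 429
EV(C) = 0.5 × 180 + 0.07 × 630 + 0.43 × 830 = 90 + 44.1 + 356.9 = 491
Overall = 0.25 × 208 + 0.25 × 429 + 0.5 × 491 = 52 + 107.25 + 245.5 = 404.75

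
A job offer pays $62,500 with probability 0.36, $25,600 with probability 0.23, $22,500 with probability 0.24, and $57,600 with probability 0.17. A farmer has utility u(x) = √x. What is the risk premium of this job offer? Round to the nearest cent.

E[u] = 0.36·√62500 + 0.23·√25600 + 0.24·√22500 + 0.17·√57600 = 0.36·250 + 0.23·160 + 0.24·150 + 0.17·240 = 203.6
CE = (203.6)² = 41452.96
Risk premium = EV − CE = 43580 − 41452.96 = 2127.04

$2,127.04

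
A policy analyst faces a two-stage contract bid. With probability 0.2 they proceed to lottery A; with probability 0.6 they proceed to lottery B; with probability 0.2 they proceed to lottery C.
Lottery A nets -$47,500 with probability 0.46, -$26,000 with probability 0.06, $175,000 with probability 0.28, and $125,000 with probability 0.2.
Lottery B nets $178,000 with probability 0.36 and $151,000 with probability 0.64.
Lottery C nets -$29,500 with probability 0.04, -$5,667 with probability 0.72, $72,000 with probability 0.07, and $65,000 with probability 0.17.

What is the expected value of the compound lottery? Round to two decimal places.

EV(A) = 0.46 × (-47500) + 0.06 × (-26000) + 0.28 × 175000 + 0.2 × 125000 = -21850 − 1560 + 49000 + 25000 = 50590
EV(B) = 0.36 × 178000 + 0.64 × 151000 = 64080 + 96640 = 160720
EV(C) = 0.04 × (-29500) + 0.72 × (-5667) + 0.07 × 72000 + 0.17 × 65000 = -1180 − 4080.24 + 5040 + 11050 = 10829.76
Overall = 0.2 × 50590 + 0.6 × 160720 + 0.2 × 10829.76 = 10118 + 96432 + 2165.952 = 108715.952

$108,715.95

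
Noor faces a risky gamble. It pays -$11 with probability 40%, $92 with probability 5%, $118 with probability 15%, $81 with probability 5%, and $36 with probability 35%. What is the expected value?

$34.55

EV = 0.4 × (-11) + 0.05 × 92 + 0.15 × 118 + 0.05 × 81 + 0.35 × 36 = -4.4 + 4.6 + 17.7 + 4.05 + 12.6 = 34.55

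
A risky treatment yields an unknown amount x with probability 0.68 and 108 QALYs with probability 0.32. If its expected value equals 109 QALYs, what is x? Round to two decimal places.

x = 109.47 QALYs

0.68·x + 0.32·108 = 109
0.68·x = 109 − 34.56 = 74.44
x = 74.44 / 0.68 = 109.4706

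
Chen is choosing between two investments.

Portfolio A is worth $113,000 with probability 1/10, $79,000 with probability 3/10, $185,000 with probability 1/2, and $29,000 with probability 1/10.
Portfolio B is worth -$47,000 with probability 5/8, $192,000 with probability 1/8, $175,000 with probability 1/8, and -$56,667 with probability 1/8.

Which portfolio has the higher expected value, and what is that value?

Portfolio A = 1/10 × 113000 + 3/10 × 79000 + 1/2 × 185000 + 1/10 × 29000 = 11300 + 23700 + 92500 + 2900 = 130400
Portfolio B = 5/8 × (-47000) + 1/8 × 192000 + 1/8 × 175000 + 1/8 × (-56667) = -29375 + 24000 + 21875 − 7083.375 = 9416.625

Portfolio A ($130,400)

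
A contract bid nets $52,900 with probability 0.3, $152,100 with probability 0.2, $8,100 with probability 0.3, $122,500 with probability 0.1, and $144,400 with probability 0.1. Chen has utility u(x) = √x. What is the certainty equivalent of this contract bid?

E[u] = 0.3·√52900 + 0.2·√152100 + 0.3·√8100 + 0.1·√122500 + 0.1·√144400 = 0.3·230 + 0.2·390 + 0.3·90 + 0.1·350 + 0.1·380 = 247
CE = (247)² = 61009

$61,009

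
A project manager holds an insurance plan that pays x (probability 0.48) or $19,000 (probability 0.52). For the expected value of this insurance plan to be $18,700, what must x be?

0.48·x + 0.52·19000 = 18700
0.48·x = 18700 − 9880 = 8820
x = 8820 / 0.48 = 18375

x = $18,375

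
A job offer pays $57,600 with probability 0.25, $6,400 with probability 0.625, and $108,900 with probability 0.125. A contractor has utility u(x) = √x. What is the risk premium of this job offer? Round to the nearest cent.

E[u] = 0.25·√57600 + 0.625·√6400 + 0.125·√108900 = 0.25·240 + 0.625·80 + 0.125·330 = 151.25
CE = (151.25)² = 22876.5625
Risk premium = EV − CE = 32012.5 − 22876.5625 = 9135.9375

$9,135.94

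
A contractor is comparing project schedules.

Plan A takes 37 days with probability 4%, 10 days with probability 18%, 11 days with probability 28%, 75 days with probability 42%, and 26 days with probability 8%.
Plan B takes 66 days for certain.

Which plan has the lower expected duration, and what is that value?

Plan A = 0.04 × 37 + 0.18 × 10 + 0.28 × 11 + 0.42 × 75 + 0.08 × 26 = 1.48 + 1.8 + 3.08 + 31.5 + 2.08 = 39.94
Plan B: 66 (certain)

Plan A (39.94 days)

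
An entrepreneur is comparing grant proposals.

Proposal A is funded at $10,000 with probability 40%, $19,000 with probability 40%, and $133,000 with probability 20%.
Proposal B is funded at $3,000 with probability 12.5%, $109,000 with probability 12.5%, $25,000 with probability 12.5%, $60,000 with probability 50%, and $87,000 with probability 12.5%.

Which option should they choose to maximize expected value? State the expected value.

Proposal A = 0.4 × 10000 + 0.4 × 19000 + 0.2 × 133000 = 4000 + 7600 + 26600 = 38200
Proposal B = 0.125 × 3000 + 0.125 × 109000 + 0.125 × 25000 + 0.5 × 60000 + 0.125 × 87000 = 375 + 13625 + 3125 + 30000 + 10875 = 58000

Proposal B ($58,000)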